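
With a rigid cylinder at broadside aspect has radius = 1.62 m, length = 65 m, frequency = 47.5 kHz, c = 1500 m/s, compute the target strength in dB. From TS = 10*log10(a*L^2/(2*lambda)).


lambda = 1500/47500 = 0.03158 m
TS = 10*log10(1.62*65^2/(2*0.03158)) = 50.35

50.35 dB


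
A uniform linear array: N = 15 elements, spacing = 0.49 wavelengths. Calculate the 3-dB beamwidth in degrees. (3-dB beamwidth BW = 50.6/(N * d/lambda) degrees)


BW = 50.6 / (15 * 0.49) = 50.6 / 7.35 = 6.88

6.88 deg


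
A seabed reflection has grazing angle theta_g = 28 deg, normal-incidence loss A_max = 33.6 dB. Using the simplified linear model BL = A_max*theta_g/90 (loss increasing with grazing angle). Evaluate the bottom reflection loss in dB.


BL = A_max * theta_g / 90 = 33.6 * 28 / 90 = 10.45

10.45 dB


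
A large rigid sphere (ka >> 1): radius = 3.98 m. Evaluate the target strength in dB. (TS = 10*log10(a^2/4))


TS = 10*log10(3.98^2 / 4) = 10*log10(3.9601) = 5.98

5.98 dB


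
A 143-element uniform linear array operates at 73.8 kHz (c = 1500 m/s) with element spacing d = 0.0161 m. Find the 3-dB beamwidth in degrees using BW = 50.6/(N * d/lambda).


Step 1: lambda = 1500/73800 = 0.02033 m
Step 2: d/lambda = 0.0161/0.02033 = 0.7919
Step 3: BW = 50.6/(N * d/lambda) = 50.6/(143 * 0.7919) = 0.45

0.45 deg


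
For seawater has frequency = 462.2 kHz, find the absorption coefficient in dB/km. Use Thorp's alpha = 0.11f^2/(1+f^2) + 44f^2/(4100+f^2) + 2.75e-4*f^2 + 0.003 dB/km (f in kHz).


f^2 = 213628.84
alpha = 0.11*213628.84/(1+213628.84) + 44*213628.84/(4100+213628.84) + 2.75e-4*213628.84 + 0.003 = 102.032

102.032 dB/km


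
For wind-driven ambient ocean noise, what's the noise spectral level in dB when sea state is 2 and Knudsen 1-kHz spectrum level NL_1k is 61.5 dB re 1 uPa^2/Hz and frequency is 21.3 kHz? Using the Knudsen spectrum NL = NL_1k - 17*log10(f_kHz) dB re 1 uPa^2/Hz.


NL = NL_1k - 17*log10(f_kHz) = 61.5 - 17*log10(21.3) = 61.5 - (22.58) = 38.92

38.92 dB


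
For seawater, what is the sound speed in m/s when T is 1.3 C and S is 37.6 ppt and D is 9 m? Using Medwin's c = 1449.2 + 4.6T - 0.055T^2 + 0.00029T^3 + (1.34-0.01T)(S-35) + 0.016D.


1458.68 m/s


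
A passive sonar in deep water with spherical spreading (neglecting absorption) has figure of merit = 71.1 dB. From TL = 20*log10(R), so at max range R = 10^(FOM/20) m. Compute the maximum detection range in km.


At max range FOM = TL, so 20*log10(R) = 71.1
R = 10^(71.1/20) = 3589.22 m = 3.59 km

3.59 km


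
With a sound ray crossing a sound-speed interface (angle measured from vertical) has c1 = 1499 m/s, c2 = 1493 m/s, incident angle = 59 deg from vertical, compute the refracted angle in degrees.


sin(theta2) = (c2/c1)*sin(theta1) = (1493/1499)*sin(59 deg) = 0.85374
theta2 = arcsin(0.85374) = 58.62

58.62 deg


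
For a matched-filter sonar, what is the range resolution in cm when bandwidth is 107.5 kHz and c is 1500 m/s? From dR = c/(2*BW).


dR = c/(2*BW) = 1500 / (2 * 107.5e3) = 0.007 m = 0.7 cm

0.7 cm


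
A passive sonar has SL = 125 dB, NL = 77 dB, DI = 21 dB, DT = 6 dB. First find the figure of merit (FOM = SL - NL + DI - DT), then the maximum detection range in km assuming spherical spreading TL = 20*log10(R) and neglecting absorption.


Step 1: FOM = SL - NL + DI - DT = 125 - 77 + 21 - 6 = 63 dB
Step 2: at max range FOM = TL = 20*log10(R), so R = 10^(63/20) = 1412.54 m = 1.41 km

1.41 km


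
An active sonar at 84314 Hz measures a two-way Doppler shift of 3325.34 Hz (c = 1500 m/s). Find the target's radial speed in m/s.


From fd = 2*f*v/c, v = c*fd/(2*f) = 1500 * 3325.34 / (2*84314) = 29.58

29.58 m/s


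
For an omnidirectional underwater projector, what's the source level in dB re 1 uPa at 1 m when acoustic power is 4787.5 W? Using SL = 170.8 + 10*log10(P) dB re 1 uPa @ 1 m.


SL = 170.8 + 10*log10(4787.5) = 170.8 + 36.8 = 207.6

207.6 dB


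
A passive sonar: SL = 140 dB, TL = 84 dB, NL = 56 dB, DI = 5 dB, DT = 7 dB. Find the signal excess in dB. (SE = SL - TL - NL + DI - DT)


SE = SL - TL - NL + DI - DT = 140 - 84 - 56 + 5 - 7 = -2

-2 dB


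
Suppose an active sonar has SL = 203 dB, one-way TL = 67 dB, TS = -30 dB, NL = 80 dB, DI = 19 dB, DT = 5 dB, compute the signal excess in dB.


-27 dB


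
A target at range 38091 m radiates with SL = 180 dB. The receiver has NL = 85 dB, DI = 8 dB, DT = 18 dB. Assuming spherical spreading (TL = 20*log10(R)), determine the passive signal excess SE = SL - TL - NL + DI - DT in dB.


Step 1: TL = 20*log10(38091) = 91.62 dB
Step 2: SE = 180 - 91.62 - 85 + 8 - 18 = -6.62

-6.62 dB


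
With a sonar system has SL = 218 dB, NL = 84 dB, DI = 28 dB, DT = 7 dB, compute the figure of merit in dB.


155 dB


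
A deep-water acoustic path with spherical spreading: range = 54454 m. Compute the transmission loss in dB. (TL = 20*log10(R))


TL = 20*log10(54454) = 94.72

94.72 dB


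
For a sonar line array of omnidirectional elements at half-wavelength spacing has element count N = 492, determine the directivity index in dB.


DI = 10*log10(492) = 26.92

26.92 dB


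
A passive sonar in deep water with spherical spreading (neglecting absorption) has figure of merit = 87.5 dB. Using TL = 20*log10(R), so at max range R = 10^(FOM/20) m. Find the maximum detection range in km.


At max range FOM = TL, so 20*log10(R) = 87.5
R = 10^(87.5/20) = 23713.74 m = 23.71 km

23.71 km


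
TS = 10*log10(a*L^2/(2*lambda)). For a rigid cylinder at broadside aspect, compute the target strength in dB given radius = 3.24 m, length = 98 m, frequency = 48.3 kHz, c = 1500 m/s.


lambda = 1500/48300 = 0.03106 m
TS = 10*log10(3.24*98^2/(2*0.03106)) = 57.0

57.0 dB


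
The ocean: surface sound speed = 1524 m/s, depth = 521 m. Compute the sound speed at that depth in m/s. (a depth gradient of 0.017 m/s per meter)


c = 1524 + 0.017 * 521 = 1532.857

1532.857 m/s


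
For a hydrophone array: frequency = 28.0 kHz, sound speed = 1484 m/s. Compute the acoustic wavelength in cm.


lambda = c/f = 1484 / 28000 = 0.053 m = 5.3 cm

5.3 cm


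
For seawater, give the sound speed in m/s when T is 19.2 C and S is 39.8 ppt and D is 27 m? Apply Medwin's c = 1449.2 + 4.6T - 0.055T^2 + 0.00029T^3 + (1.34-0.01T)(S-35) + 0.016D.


c = 1449.2 + 4.6*19.2 - 0.055*19.2^2 + 0.00029*19.2^3 + (1.34 - 0.01*19.2)*(39.8 - 35) + 0.016*27 = 1525.24

1525.24 m/s


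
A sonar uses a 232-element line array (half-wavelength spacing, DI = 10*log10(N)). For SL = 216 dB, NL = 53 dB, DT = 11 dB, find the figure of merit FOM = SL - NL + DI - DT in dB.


Step 1: DI = 10*log10(232) = 23.65 dB
Step 2: FOM = SL - NL + DI - DT = 216 - 53 + 23.65 - 11 = 175.65

175.65 dB


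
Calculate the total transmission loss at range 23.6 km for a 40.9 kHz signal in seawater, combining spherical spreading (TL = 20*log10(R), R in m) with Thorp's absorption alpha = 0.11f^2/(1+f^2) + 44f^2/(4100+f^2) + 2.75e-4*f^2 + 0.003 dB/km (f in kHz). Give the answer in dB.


401.88 dB


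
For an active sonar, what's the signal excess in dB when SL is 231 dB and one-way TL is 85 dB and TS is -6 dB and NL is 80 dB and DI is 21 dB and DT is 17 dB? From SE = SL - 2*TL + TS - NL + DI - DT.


-21 dB


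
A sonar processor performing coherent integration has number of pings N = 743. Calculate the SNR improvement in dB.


Gain = 10*log10(743) = 28.71

28.71 dB


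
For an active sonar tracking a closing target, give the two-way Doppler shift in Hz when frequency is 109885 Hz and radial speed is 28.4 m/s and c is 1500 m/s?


fd = 2*f*v/c = 2 * 109885 * 28.4 / 1500 = 4160.98

4160.98 Hz


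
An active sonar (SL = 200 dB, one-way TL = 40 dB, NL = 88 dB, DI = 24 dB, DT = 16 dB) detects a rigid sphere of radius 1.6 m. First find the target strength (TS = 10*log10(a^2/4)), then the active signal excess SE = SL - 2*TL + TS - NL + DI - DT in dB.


Step 1: TS = 10*log10(1.6^2/4) = -1.94 dB
Step 2: SE = SL - 2*TL + TS - NL + DI - DT = 200 - 2*40 + (-1.94) - 88 + 24 - 16 = 38.06

38.06 dB


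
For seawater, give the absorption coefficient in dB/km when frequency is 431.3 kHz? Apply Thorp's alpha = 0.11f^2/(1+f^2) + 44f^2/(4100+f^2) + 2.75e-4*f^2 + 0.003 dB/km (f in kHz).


94.32 dB/km


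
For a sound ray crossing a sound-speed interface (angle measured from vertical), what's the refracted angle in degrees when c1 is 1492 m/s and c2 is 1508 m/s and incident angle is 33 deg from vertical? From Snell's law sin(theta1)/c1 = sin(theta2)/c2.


sin(theta2) = (c2/c1)*sin(theta1) = (1508/1492)*sin(33 deg) = 0.55048
theta2 = arcsin(0.55048) = 33.4

33.4 deg


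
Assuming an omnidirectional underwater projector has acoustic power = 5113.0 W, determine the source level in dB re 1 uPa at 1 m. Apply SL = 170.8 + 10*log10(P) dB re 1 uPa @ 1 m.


207.89 dB


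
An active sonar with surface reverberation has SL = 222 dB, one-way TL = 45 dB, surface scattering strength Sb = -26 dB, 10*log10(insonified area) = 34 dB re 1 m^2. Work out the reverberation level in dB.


RL = SL - 2*TL + Sb + 10*log10(A) = 222 - 2*45 + (-26) + 34 = 140

140 dB


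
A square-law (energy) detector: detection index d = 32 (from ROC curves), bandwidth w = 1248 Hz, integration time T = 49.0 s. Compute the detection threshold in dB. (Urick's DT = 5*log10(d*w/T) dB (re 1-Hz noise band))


14.56 dB


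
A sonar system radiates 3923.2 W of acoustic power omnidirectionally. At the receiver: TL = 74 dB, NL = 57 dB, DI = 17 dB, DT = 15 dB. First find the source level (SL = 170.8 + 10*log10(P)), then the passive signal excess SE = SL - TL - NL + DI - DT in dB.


Step 1: SL = 170.8 + 10*log10(3923.2) = 206.74 dB
Step 2: SE = SL - TL - NL + DI - DT = 206.74 - 74 - 57 + 17 - 15 = 77.74

77.74 dB


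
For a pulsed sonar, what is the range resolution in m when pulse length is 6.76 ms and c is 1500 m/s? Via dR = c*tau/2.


5.07 m


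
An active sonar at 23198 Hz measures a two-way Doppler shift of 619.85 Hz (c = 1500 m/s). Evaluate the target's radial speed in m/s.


20.04 m/s


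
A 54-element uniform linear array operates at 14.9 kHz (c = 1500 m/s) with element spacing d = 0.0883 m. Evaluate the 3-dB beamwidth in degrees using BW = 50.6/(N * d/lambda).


1.07 deg


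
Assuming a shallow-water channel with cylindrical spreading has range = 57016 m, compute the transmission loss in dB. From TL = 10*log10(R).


47.56 dB


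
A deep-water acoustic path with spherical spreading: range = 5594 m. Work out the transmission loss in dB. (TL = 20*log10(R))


74.95 dB


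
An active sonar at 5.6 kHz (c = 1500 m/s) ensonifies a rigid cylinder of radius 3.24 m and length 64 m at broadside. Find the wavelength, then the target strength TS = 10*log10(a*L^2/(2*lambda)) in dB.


Step 1: lambda = c/f = 1500/5600 = 0.26786 m
Step 2: TS = 10*log10(a*L^2/(2*lambda)) = 10*log10(3.24*64^2/(2*0.26786)) = 43.94

43.94 dB


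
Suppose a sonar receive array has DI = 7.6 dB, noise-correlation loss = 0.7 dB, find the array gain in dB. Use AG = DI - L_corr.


AG = DI - L_corr = 7.6 - 0.7 = 6.9

6.9 dB


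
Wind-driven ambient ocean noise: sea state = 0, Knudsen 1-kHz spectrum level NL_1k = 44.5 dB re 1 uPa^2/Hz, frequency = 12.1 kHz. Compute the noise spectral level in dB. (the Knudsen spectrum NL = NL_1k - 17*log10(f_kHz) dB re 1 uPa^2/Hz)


NL = NL_1k - 17*log10(f_kHz) = 44.5 - 17*log10(12.1) = 44.5 - (18.41) = 26.09

26.09 dB


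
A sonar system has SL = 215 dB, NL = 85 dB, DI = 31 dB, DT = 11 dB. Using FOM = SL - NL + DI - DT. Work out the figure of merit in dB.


150 dB


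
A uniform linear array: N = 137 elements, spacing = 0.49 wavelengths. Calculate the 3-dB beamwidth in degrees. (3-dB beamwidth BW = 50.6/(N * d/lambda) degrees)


BW = 50.6 / (137 * 0.49) = 50.6 / 67.13 = 0.75

0.75 deg


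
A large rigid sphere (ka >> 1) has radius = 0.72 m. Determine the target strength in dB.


-8.87 dB


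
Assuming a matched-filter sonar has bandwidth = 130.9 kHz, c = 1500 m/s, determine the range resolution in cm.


dR = c/(2*BW) = 1500 / (2 * 130.9e3) = 0.0057 m = 0.57 cm

0.57 cm


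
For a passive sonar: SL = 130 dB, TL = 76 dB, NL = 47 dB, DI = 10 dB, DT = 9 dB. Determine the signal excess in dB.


SE = SL - TL - NL + DI - DT = 130 - 76 - 47 + 10 - 9 = 8

8 dB


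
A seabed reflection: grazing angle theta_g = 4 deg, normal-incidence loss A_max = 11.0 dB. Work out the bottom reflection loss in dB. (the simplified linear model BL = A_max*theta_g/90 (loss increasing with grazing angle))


BL = A_max * theta_g / 90 = 11.0 * 4 / 90 = 0.49

0.49 dB


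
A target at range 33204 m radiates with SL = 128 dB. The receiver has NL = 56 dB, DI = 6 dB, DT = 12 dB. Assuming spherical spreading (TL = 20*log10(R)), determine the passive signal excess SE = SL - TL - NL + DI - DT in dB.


Step 1: TL = 20*log10(33204) = 90.42 dB
Step 2: SE = 128 - 90.42 - 56 + 6 - 12 = -24.42

-24.42 dB


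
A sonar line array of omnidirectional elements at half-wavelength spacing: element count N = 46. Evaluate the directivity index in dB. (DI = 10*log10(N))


16.63 dB


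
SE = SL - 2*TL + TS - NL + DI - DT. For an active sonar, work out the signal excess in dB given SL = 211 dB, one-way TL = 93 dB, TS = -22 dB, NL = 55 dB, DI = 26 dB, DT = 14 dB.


-40 dB


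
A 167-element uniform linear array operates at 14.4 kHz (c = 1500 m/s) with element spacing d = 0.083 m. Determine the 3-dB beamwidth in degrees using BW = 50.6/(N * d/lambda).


Step 1: lambda = 1500/14400 = 0.10417 m
Step 2: d/lambda = 0.083/0.10417 = 0.7968
Step 3: BW = 50.6/(N * d/lambda) = 50.6/(167 * 0.7968) = 0.38

0.38 deg


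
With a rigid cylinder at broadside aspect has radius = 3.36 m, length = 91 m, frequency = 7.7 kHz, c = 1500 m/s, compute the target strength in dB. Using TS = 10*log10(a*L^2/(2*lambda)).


48.54 dB


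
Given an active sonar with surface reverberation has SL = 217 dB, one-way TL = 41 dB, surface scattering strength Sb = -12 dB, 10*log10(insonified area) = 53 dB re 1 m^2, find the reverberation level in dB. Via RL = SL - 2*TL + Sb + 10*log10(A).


176 dB


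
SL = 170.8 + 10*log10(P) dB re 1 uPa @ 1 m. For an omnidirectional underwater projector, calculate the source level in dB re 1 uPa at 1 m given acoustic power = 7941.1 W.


SL = 170.8 + 10*log10(7941.1) = 170.8 + 39.0 = 209.8

209.8 dB


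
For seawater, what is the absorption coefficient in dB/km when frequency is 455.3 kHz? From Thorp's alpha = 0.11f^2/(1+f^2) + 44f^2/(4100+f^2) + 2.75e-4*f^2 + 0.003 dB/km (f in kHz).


f^2 = 207298.09
alpha = 0.11*207298.09/(1+207298.09) + 44*207298.09/(4100+207298.09) + 2.75e-4*207298.09 + 0.003 = 100.267

100.267 dB/km


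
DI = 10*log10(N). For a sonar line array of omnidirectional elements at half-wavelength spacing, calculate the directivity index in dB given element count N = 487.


26.88 dB


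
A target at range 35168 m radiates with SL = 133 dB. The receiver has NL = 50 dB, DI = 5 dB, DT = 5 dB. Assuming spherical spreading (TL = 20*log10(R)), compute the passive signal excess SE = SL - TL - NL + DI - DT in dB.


Step 1: TL = 20*log10(35168) = 90.92 dB
Step 2: SE = 133 - 90.92 - 50 + 5 - 5 = -7.92

-7.92 dB


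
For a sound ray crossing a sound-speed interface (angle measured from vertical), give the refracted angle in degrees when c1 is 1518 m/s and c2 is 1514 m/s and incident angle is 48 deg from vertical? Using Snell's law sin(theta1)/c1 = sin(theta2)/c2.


sin(theta2) = (c2/c1)*sin(theta1) = (1514/1518)*sin(48 deg) = 0.74119
theta2 = arcsin(0.74119) = 47.83

47.83 deg


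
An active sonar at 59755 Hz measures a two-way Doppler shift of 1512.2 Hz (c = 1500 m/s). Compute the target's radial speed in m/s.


From fd = 2*f*v/c, v = c*fd/(2*f) = 1500 * 1512.2 / (2*59755) = 18.98

18.98 m/s


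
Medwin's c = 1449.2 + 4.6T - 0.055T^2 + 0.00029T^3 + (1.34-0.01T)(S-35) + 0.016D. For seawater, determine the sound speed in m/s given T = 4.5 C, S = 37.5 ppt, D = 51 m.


1472.87 m/s


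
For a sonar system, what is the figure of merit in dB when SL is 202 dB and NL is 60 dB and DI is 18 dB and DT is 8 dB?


FOM = SL - NL + DI - DT = 202 - 60 + 18 - 8 = 152

152 dB


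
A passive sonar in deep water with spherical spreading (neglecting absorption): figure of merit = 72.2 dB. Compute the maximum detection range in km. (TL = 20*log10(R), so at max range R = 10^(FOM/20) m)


At max range FOM = TL, so 20*log10(R) = 72.2
R = 10^(72.2/20) = 4073.8 m = 4.07 km

4.07 km


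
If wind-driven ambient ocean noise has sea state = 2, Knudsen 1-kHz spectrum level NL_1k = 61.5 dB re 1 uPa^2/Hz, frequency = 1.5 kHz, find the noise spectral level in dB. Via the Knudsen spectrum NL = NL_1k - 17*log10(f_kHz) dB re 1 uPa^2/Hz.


NL = NL_1k - 17*log10(f_kHz) = 61.5 - 17*log10(1.5) = 61.5 - (2.99) = 58.51

58.51 dB


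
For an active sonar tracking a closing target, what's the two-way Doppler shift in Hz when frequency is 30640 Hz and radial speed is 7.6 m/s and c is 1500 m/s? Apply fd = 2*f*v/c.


fd = 2*f*v/c = 2 * 30640 * 7.6 / 1500 = 310.49

310.49 Hz


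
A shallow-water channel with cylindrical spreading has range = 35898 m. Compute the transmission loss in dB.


TL = 10*log10(35898) = 45.55

45.55 dB


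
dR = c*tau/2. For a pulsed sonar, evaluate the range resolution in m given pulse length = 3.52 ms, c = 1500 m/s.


2.64 m


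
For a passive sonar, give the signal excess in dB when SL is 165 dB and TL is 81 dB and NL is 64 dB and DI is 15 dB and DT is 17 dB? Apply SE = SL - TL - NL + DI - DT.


SE = SL - TL - NL + DI - DT = 165 - 81 - 64 + 15 - 17 = 18

18 dB


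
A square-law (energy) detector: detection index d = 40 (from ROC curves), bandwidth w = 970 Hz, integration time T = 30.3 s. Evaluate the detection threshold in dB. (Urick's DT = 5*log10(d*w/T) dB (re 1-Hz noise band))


DT = 5*log10(d*w/T) = 5*log10(40 * 970 / 30.3) = 5*log10(1280.53) = 15.54

15.54 dB


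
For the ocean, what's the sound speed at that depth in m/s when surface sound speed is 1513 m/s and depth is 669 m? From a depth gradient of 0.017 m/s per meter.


1524.373 m/s


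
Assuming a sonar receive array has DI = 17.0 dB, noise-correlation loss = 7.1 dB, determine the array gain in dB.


AG = DI - L_corr = 17.0 - 7.1 = 9.9

9.9 dB


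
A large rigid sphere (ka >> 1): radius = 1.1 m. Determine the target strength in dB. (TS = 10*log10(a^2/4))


TS = 10*log10(1.1^2 / 4) = 10*log10(0.3025) = -5.19

-5.19 dB


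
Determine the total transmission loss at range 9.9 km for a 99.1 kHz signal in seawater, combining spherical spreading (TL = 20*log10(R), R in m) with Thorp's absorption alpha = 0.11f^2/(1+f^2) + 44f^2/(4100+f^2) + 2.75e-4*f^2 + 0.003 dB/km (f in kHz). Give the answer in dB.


Step 1 (Thorp): alpha = 0.11*9820.81/(1+9820.81) + 44*9820.81/(4100+9820.81) + 2.75e-4*9820.81 + 0.003 = 33.8547 dB/km
Step 2: TL_spread = 20*log10(9900) = 79.91 dB
Step 3: TL_abs = alpha*R = 33.8547 * 9.9 = 335.16 dB
Step 4: TL_total = 79.91 + 335.16 = 415.07

415.07 dB


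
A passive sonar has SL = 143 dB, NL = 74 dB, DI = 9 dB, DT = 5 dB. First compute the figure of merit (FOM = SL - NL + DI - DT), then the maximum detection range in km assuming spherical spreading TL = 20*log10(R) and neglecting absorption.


Step 1: FOM = SL - NL + DI - DT = 143 - 74 + 9 - 5 = 73 dB
Step 2: at max range FOM = TL = 20*log10(R), so R = 10^(73/20) = 4466.84 m = 4.47 km

4.47 km


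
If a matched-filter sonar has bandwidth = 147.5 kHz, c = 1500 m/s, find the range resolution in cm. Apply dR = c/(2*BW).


0.51 cm


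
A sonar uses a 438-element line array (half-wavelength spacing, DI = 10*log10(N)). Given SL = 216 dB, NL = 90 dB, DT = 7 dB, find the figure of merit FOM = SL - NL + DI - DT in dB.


145.41 dB


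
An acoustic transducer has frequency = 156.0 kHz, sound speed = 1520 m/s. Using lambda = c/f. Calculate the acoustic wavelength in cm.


0.97 cm


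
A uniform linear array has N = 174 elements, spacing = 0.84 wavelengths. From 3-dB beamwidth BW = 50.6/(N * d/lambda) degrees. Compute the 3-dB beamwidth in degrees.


BW = 50.6 / (174 * 0.84) = 50.6 / 146.16 = 0.35

0.35 deg


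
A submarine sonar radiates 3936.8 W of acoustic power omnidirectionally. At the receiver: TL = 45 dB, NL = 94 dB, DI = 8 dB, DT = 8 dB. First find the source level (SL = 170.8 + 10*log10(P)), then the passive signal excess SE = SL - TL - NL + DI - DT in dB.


Step 1: SL = 170.8 + 10*log10(3936.8) = 206.75 dB
Step 2: SE = SL - TL - NL + DI - DT = 206.75 - 45 - 94 + 8 - 8 = 67.75

67.75 dB


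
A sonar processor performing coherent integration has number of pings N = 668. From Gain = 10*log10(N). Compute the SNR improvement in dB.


Gain = 10*log10(668) = 28.25

28.25 dB


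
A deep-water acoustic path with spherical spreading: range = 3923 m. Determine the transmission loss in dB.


71.87 dB


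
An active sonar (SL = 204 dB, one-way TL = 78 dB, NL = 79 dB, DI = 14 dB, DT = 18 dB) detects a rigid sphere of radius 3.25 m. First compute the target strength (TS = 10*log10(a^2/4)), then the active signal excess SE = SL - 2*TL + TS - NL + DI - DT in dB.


Step 1: TS = 10*log10(3.25^2/4) = 4.22 dB
Step 2: SE = SL - 2*TL + TS - NL + DI - DT = 204 - 2*78 + (4.22) - 79 + 14 - 18 = -30.78

-30.78 dB


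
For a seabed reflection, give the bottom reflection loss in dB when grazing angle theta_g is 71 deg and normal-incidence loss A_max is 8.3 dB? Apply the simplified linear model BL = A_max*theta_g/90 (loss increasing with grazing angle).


BL = A_max * theta_g / 90 = 8.3 * 71 / 90 = 6.55

6.55 dB


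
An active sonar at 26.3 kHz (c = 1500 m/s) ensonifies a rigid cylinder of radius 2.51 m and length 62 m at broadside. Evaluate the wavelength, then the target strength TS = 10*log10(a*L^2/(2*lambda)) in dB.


Step 1: lambda = c/f = 1500/26300 = 0.05703 m
Step 2: TS = 10*log10(a*L^2/(2*lambda)) = 10*log10(2.51*62^2/(2*0.05703)) = 49.27

49.27 dB


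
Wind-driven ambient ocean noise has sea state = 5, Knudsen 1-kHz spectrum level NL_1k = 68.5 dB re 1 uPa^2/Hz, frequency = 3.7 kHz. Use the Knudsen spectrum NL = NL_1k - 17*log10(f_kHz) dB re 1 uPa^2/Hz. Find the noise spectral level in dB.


58.84 dB


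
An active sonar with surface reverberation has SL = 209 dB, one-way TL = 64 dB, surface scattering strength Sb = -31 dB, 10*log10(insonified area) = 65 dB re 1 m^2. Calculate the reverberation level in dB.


RL = SL - 2*TL + Sb + 10*log10(A) = 209 - 2*64 + (-31) + 65 = 115

115 dB


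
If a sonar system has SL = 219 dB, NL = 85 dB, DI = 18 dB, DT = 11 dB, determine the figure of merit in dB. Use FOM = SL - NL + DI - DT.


FOM = SL - NL + DI - DT = 219 - 85 + 18 - 11 = 141

141 dB


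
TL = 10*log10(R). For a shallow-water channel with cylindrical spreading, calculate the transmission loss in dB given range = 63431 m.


TL = 10*log10(63431) = 48.02

48.02 dB


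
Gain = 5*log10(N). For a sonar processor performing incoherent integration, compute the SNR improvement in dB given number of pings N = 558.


13.73 dB


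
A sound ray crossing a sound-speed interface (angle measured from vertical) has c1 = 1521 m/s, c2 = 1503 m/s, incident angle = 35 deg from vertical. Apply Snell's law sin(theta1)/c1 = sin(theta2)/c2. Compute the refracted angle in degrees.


sin(theta2) = (c2/c1)*sin(theta1) = (1503/1521)*sin(35 deg) = 0.56679
theta2 = arcsin(0.56679) = 34.53

34.53 deg


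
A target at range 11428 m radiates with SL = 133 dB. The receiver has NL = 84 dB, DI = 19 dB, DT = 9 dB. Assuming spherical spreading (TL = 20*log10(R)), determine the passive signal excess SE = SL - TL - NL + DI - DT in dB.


-22.16 dB


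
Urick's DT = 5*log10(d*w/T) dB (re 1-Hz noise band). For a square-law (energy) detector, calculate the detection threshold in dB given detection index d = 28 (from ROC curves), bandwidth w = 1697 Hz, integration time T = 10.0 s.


DT = 5*log10(d*w/T) = 5*log10(28 * 1697 / 10.0) = 5*log10(4751.6) = 18.38

18.38 dB


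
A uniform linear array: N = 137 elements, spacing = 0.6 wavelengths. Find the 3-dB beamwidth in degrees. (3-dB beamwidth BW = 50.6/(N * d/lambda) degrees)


BW = 50.6 / (137 * 0.6) = 50.6 / 82.2 = 0.62

0.62 deg


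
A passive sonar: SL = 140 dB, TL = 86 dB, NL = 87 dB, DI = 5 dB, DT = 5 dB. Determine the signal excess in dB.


SE = SL - TL - NL + DI - DT = 140 - 86 - 87 + 5 - 5 = -33

-33 dB


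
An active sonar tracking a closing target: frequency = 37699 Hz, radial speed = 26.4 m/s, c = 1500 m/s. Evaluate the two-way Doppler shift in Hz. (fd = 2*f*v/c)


1327.0 Hz


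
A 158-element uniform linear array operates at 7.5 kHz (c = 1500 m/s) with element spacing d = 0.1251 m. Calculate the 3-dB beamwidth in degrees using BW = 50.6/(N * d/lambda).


Step 1: lambda = 1500/7500 = 0.2 m
Step 2: d/lambda = 0.1251/0.2 = 0.6255
Step 3: BW = 50.6/(N * d/lambda) = 50.6/(158 * 0.6255) = 0.51

0.51 deg


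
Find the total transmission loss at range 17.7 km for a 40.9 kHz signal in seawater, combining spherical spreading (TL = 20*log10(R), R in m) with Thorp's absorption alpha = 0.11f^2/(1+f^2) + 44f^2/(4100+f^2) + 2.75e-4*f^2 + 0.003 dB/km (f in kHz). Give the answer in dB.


Step 1 (Thorp): alpha = 0.11*1672.81/(1+1672.81) + 44*1672.81/(4100+1672.81) + 2.75e-4*1672.81 + 0.003 = 13.323 dB/km
Step 2: TL_spread = 20*log10(17700) = 84.96 dB
Step 3: TL_abs = alpha*R = 13.323 * 17.7 = 235.82 dB
Step 4: TL_total = 84.96 + 235.82 = 320.78

320.78 dB


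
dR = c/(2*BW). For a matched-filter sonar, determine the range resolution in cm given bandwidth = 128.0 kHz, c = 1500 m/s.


dR = c/(2*BW) = 1500 / (2 * 128.0e3) = 0.0059 m = 0.59 cm

0.59 cm


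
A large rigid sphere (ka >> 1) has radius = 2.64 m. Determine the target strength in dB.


2.41 dB


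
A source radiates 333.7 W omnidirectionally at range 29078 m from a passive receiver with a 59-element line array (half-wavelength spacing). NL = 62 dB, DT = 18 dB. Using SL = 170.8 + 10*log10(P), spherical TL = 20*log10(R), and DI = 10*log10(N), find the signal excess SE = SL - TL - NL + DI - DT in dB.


Step 1: SL = 170.8 + 10*log10(333.7) = 196.03 dB
Step 2: TL = 20*log10(29078) = 89.27 dB
Step 3: DI = 10*log10(59) = 17.71 dB
Step 4: SE = SL - TL - NL + DI - DT = 196.03 - 89.27 - 62 + 17.71 - 18 = 44.47

44.47 dB


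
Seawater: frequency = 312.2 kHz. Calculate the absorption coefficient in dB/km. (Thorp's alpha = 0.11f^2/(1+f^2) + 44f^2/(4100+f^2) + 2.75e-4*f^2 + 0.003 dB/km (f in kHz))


f^2 = 97468.84
alpha = 0.11*97468.84/(1+97468.84) + 44*97468.84/(4100+97468.84) + 2.75e-4*97468.84 + 0.003 = 69.141

69.141 dB/km


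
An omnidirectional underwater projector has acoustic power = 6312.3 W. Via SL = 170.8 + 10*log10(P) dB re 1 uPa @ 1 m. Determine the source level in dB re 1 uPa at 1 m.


208.8 dB


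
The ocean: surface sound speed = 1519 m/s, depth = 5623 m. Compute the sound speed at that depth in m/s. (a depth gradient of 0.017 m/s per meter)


1614.591 m/s


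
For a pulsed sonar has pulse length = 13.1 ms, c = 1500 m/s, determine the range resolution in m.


dR = c*tau/2 = 1500 * 13.1e-3 / 2 = 9.825

9.825 m


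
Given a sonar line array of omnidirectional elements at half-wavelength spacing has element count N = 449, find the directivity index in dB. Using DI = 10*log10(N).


26.52 dB


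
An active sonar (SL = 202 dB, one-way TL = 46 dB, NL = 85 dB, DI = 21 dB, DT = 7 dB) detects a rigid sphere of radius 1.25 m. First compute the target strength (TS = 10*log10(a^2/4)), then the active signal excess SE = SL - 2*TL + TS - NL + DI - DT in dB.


Step 1: TS = 10*log10(1.25^2/4) = -4.08 dB
Step 2: SE = SL - 2*TL + TS - NL + DI - DT = 202 - 2*46 + (-4.08) - 85 + 21 - 7 = 34.92

34.92 dB


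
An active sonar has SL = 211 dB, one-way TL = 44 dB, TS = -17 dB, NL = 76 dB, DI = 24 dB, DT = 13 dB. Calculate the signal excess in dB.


41 dB


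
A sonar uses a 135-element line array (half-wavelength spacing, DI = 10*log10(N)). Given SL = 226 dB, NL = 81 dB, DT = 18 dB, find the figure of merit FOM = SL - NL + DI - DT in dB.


Step 1: DI = 10*log10(135) = 21.3 dB
Step 2: FOM = SL - NL + DI - DT = 226 - 81 + 21.3 - 18 = 148.3

148.3 dB


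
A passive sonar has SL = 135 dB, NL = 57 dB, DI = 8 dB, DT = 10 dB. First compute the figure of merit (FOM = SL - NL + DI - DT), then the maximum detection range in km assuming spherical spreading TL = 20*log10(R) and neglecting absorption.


Step 1: FOM = SL - NL + DI - DT = 135 - 57 + 8 - 10 = 76 dB
Step 2: at max range FOM = TL = 20*log10(R), so R = 10^(76/20) = 6309.57 m = 6.31 km

6.31 km


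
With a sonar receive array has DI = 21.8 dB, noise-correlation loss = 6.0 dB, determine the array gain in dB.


15.8 dB


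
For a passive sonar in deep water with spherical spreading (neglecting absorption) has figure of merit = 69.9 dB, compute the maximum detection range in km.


3.13 km


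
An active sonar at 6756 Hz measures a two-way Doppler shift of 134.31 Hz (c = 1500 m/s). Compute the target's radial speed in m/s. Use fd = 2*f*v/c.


From fd = 2*f*v/c, v = c*fd/(2*f) = 1500 * 134.31 / (2*6756) = 14.91

14.91 m/s


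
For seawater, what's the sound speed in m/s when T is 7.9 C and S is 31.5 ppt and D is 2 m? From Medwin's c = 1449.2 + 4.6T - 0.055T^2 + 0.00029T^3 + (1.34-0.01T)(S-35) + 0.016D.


c = 1449.2 + 4.6*7.9 - 0.055*7.9^2 + 0.00029*7.9^3 + (1.34 - 0.01*7.9)*(31.5 - 35) + 0.016*2 = 1477.87

1477.87 m/s


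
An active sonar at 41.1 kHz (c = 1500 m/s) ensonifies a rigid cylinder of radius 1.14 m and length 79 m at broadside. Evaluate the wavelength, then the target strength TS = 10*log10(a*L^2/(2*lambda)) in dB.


Step 1: lambda = c/f = 1500/41100 = 0.0365 m
Step 2: TS = 10*log10(a*L^2/(2*lambda)) = 10*log10(1.14*79^2/(2*0.0365)) = 49.89

49.89 dB


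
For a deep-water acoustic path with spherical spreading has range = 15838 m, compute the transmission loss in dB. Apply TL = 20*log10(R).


TL = 20*log10(15838) = 83.99

83.99 dB


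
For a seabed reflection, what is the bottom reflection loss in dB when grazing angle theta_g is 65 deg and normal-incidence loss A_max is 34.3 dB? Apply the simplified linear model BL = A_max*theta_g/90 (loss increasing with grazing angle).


BL = A_max * theta_g / 90 = 34.3 * 65 / 90 = 24.77

24.77 dB


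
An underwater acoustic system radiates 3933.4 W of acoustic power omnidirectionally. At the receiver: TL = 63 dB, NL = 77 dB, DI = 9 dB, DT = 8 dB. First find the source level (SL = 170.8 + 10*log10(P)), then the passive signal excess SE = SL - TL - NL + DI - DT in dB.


Step 1: SL = 170.8 + 10*log10(3933.4) = 206.75 dB
Step 2: SE = SL - TL - NL + DI - DT = 206.75 - 63 - 77 + 9 - 8 = 67.75

67.75 dB


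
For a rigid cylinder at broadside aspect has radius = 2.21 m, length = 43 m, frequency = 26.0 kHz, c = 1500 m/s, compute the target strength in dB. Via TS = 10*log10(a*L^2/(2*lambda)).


45.49 dB


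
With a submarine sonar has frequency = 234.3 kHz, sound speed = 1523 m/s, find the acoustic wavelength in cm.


lambda = c/f = 1523 / 234300 = 0.0065 m = 0.65 cm

0.65 cm


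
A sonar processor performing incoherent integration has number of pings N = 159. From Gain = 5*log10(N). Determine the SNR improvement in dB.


Gain = 5*log10(159) = 11.01

11.01 dB


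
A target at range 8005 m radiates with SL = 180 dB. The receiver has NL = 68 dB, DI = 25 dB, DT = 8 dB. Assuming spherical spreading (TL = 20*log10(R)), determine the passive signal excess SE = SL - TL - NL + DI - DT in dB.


Step 1: TL = 20*log10(8005) = 78.07 dB
Step 2: SE = 180 - 78.07 - 68 + 25 - 8 = 50.93

50.93 dB


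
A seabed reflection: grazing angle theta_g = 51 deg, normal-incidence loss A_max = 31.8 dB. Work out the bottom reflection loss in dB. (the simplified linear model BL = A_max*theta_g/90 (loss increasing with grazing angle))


BL = A_max * theta_g / 90 = 31.8 * 51 / 90 = 18.02

18.02 dB


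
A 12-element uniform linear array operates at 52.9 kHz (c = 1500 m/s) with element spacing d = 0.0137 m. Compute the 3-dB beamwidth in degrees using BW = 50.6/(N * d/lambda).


8.73 deg


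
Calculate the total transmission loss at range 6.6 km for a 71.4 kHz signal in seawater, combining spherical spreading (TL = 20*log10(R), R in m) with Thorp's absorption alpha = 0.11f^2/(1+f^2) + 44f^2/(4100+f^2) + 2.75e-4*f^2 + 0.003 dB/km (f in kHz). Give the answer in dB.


Step 1 (Thorp): alpha = 0.11*5097.96/(1+5097.96) + 44*5097.96/(4100+5097.96) + 2.75e-4*5097.96 + 0.003 = 25.9019 dB/km
Step 2: TL_spread = 20*log10(6600) = 76.39 dB
Step 3: TL_abs = alpha*R = 25.9019 * 6.6 = 170.95 dB
Step 4: TL_total = 76.39 + 170.95 = 247.34

247.34 dB


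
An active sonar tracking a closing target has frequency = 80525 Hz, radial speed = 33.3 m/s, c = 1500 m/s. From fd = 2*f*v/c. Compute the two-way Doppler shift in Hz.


3575.31 Hz


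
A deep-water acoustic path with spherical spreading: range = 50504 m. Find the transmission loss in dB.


TL = 20*log10(50504) = 94.07

94.07 dB


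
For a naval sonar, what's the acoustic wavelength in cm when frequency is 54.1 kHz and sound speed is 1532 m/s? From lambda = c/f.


2.83 cm


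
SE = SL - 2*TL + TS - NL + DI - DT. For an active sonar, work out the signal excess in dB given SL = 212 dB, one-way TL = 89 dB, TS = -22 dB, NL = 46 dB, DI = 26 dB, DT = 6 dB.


SE = SL - 2*TL + TS - NL + DI - DT = 212 - 2*89 + (-22) - 46 + 26 - 6 = -14

-14 dB


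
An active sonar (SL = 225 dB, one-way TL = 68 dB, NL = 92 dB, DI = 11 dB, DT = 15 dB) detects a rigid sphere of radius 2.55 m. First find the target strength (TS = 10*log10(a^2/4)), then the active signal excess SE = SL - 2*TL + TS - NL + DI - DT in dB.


Step 1: TS = 10*log10(2.55^2/4) = 2.11 dB
Step 2: SE = SL - 2*TL + TS - NL + DI - DT = 225 - 2*68 + (2.11) - 92 + 11 - 15 = -4.89

-4.89 dB


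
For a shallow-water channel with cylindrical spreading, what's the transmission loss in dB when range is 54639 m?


TL = 10*log10(54639) = 47.38

47.38 dB


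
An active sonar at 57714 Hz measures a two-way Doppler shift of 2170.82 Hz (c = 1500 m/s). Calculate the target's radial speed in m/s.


From fd = 2*f*v/c, v = c*fd/(2*f) = 1500 * 2170.82 / (2*57714) = 28.21

28.21 m/s


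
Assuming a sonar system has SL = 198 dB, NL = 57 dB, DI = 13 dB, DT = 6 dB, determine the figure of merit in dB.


FOM = SL - NL + DI - DT = 198 - 57 + 13 - 6 = 148

148 dB


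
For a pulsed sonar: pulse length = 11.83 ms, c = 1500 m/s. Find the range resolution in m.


dR = c*tau/2 = 1500 * 11.83e-3 / 2 = 8.8725

8.8725 m


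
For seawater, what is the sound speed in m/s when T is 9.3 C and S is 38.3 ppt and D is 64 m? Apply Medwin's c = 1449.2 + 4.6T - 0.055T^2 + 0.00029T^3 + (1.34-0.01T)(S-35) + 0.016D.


c = 1449.2 + 4.6*9.3 - 0.055*9.3^2 + 0.00029*9.3^3 + (1.34 - 0.01*9.3)*(38.3 - 35) + 0.016*64 = 1492.6

1492.6 m/s


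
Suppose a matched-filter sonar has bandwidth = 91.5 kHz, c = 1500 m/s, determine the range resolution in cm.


dR = c/(2*BW) = 1500 / (2 * 91.5e3) = 0.0082 m = 0.82 cm

0.82 cm


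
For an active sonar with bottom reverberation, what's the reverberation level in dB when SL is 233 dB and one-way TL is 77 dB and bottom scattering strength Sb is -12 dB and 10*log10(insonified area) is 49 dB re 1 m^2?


RL = SL - 2*TL + Sb + 10*log10(A) = 233 - 2*77 + (-12) + 49 = 116

116 dB


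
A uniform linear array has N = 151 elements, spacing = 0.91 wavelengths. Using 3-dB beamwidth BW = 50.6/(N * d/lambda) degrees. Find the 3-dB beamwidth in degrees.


0.37 deg


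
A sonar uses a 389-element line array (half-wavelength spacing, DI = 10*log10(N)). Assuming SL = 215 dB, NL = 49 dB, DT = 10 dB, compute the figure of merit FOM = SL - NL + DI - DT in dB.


Step 1: DI = 10*log10(389) = 25.9 dB
Step 2: FOM = SL - NL + DI - DT = 215 - 49 + 25.9 - 10 = 181.9

181.9 dB


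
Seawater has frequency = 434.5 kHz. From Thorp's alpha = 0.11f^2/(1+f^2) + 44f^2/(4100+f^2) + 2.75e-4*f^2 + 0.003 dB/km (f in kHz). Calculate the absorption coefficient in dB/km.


f^2 = 188790.25
alpha = 0.11*188790.25/(1+188790.25) + 44*188790.25/(4100+188790.25) + 2.75e-4*188790.25 + 0.003 = 95.095

95.095 dB/km


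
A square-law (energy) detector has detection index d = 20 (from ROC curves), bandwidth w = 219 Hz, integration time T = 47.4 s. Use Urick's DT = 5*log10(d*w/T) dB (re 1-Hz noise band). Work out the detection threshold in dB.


DT = 5*log10(d*w/T) = 5*log10(20 * 219 / 47.4) = 5*log10(92.41) = 9.83

9.83 dB


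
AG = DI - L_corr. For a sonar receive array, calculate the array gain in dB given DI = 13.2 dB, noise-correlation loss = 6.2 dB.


AG = DI - L_corr = 13.2 - 6.2 = 7.0

7.0 dB


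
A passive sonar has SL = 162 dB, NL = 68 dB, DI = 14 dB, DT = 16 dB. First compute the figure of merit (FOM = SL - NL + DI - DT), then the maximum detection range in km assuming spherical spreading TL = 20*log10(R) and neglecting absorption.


Step 1: FOM = SL - NL + DI - DT = 162 - 68 + 14 - 16 = 92 dB
Step 2: at max range FOM = TL = 20*log10(R), so R = 10^(92/20) = 39810.72 m = 39.81 km

39.81 km


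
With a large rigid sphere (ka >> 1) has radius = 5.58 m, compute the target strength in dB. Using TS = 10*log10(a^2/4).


TS = 10*log10(5.58^2 / 4) = 10*log10(7.7841) = 8.91

8.91 dB


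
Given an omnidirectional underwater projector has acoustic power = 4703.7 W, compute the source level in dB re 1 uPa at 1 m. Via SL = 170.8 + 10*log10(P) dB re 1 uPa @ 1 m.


207.52 dB


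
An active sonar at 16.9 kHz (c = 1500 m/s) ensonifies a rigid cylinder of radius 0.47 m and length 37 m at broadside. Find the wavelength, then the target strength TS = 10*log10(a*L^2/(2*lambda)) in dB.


Step 1: lambda = c/f = 1500/16900 = 0.08876 m
Step 2: TS = 10*log10(a*L^2/(2*lambda)) = 10*log10(0.47*37^2/(2*0.08876)) = 35.59

35.59 dB


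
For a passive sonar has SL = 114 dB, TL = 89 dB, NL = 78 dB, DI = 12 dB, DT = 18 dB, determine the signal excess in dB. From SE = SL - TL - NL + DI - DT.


SE = SL - TL - NL + DI - DT = 114 - 89 - 78 + 12 - 18 = -59

-59 dB


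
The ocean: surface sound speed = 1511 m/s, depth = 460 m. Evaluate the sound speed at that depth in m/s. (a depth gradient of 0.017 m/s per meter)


c = 1511 + 0.017 * 460 = 1518.82

1518.82 m/s


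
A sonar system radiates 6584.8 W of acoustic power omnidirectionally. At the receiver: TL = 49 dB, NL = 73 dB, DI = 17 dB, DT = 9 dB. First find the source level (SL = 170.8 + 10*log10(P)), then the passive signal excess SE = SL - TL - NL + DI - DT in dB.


Step 1: SL = 170.8 + 10*log10(6584.8) = 208.99 dB
Step 2: SE = SL - TL - NL + DI - DT = 208.99 - 49 - 73 + 17 - 9 = 94.99

94.99 dB


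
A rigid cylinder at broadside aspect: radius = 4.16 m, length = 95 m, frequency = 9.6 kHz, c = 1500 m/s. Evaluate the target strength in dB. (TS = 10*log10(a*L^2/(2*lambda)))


lambda = 1500/9600 = 0.15625 m
TS = 10*log10(4.16*95^2/(2*0.15625)) = 50.8

50.8 dB


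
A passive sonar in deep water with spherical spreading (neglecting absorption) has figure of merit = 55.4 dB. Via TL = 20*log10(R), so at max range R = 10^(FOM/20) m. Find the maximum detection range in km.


At max range FOM = TL, so 20*log10(R) = 55.4
R = 10^(55.4/20) = 588.84 m = 0.59 km

0.59 km


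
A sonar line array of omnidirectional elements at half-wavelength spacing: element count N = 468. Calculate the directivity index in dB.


DI = 10*log10(468) = 26.7

26.7 dB


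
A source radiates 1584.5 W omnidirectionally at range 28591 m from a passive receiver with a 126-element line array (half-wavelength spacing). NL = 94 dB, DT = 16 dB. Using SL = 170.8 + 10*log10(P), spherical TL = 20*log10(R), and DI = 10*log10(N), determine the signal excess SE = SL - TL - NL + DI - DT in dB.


Step 1: SL = 170.8 + 10*log10(1584.5) = 202.8 dB
Step 2: TL = 20*log10(28591) = 89.12 dB
Step 3: DI = 10*log10(126) = 21.0 dB
Step 4: SE = SL - TL - NL + DI - DT = 202.8 - 89.12 - 94 + 21.0 - 16 = 24.68

24.68 dB
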